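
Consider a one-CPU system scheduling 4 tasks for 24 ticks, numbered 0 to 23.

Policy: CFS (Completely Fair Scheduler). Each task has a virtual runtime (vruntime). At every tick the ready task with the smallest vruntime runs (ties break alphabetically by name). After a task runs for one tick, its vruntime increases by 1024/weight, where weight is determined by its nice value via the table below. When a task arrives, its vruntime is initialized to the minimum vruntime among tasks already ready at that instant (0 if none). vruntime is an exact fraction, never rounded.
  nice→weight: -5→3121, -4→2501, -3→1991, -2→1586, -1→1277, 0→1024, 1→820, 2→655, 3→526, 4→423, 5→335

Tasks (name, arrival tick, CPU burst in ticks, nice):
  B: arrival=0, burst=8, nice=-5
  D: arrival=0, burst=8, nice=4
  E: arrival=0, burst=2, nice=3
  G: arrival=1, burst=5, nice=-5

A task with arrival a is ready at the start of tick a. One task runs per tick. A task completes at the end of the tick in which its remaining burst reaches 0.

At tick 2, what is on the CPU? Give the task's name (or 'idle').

running at tick 2 = E

t=0: vr[B=0 D=0 E=0] → run B
t=1: vr[B=1024/3121 D=0 E=0 G=0] → run D
t=2: vr[B=1024/3121 D=1024/423 E=0 G=0] → run E
t=3: vr[B=1024/3121 D=1024/423 E=512/263 G=0] → run G
t=4: vr[B=1024/3121 D=1024/423 E=512/263 G=1024/3121] → run B
t=5: vr[B=2048/3121 D=1024/423 E=512/263 G=1024/3121] → run G
t=6: vr[B=2048/3121 D=1024/423 E=512/263 G=2048/3121] → run B
t=7: vr[B=3072/3121 D=1024/423 E=512/263 G=2048/3121] → run G
t=8: vr[B=3072/3121 D=1024/423 E=512/263 G=3072/3121] → run B
t=9: vr[B=4096/3121 D=1024/423 E=512/263 G=3072/3121] → run G
t=10: vr[B=4096/3121 D=1024/423 E=512/263 G=4096/3121] → run B
t=11: vr[B=5120/3121 D=1024/423 E=512/263 G=4096/3121] → run G
t=12: vr[B=5120/3121 D=1024/423 E=512/263] → run B
t=13: vr[B=6144/3121 D=1024/423 E=512/263] → run E
t=14: vr[B=6144/3121 D=1024/423] → run B
t=15: vr[B=7168/3121 D=1024/423] → run B
t=16: vr[D=1024/423] → run D
t=17: vr[D=2048/423] → run D
t=18: vr[D=1024/141] → run D
t=19: vr[D=4096/423] → run D
t=20: vr[D=5120/423] → run D
t=21: vr[D=2048/141] → run D
t=22: vr[D=7168/423] → run D
t=23: (idle)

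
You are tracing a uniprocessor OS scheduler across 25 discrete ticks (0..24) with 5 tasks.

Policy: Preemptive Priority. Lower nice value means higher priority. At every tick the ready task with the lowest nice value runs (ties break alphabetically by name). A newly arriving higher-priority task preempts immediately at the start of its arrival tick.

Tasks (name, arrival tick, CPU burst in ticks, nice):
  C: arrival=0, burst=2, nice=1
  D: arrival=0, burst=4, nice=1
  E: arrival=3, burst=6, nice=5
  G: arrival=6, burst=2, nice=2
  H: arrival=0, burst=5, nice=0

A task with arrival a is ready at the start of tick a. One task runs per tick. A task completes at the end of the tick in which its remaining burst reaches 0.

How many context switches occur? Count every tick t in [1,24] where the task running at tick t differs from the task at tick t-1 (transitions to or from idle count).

context switches = 5

t=0: ready={C,D,H} → run H
t=1: ready={C,D,H} → run H
t=2: ready={C,D,H} → run H
t=3: ready={C,D,E,H} → run H
t=4: ready={C,D,E,H} → run H
t=5: ready={C,D,E} → run C
t=6: ready={C,D,E,G} → run C
t=7: ready={D,E,G} → run D
t=8: ready={D,E,G} → run D
t=9: ready={D,E,G} → run D
t=10: ready={D,E,G} → run D
t=11: ready={E,G} → run G
t=12: ready={E,G} → run G
t=13: ready={E} → run E
t=14: ready={E} → run E
t=15: ready={E} → run E
t=16: ready={E} → run E
t=17: ready={E} → run E
t=18: ready={E} → run E
t=19: (idle)
t=20: (idle)
t=21: (idle)
t=22: (idle)
t=23: (idle)
t=24: (idle)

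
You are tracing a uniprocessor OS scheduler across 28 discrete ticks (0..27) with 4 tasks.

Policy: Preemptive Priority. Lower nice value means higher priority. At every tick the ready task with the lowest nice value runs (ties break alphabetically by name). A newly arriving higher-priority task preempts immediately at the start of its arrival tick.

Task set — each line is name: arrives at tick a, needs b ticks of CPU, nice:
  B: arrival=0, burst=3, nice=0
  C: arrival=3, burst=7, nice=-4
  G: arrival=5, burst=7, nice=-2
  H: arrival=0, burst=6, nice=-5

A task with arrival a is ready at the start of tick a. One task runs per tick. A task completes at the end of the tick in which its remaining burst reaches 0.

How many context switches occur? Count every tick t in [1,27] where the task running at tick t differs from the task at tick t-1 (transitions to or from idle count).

context switches = 4

t=0: ready={B,H} → run H
t=1: ready={B,H} → run H
t=2: ready={B,H} → run H
t=3: ready={B,C,H} → run H
t=4: ready={B,C,H} → run H
t=5: ready={B,C,G,H} → run H
t=6: ready={B,C,G} → run C
t=7: ready={B,C,G} → run C
t=8: ready={B,C,G} → run C
t=9: ready={B,C,G} → run C
t=10: ready={B,C,G} → run C
t=11: ready={B,C,G} → run C
t=12: ready={B,C,G} → run C
t=13: ready={B,G} → run G
t=14: ready={B,G} → run G
t=15: ready={B,G} → run G
t=16: ready={B,G} → run G
t=17: ready={B,G} → run G
t=18: ready={B,G} → run G
t=19: ready={B,G} → run G
t=20: ready={B} → run B
t=21: ready={B} → run B
t=22: ready={B} → run B
t=23: (idle)
t=24: (idle)
t=25: (idle)
t=26: (idle)
t=27: (idle)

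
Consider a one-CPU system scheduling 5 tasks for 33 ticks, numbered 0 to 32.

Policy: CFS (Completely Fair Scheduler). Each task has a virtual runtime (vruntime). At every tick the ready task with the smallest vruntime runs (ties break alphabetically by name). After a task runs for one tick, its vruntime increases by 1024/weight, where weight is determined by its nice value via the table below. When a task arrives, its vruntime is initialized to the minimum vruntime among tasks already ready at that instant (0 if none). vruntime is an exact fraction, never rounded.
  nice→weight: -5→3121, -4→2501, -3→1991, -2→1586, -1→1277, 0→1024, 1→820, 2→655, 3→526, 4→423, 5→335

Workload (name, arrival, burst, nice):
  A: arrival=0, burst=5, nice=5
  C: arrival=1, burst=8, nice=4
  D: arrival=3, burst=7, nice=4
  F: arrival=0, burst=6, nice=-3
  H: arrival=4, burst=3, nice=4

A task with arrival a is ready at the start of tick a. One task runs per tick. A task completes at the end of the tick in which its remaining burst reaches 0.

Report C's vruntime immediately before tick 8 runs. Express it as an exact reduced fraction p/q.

vruntime(C, start of tick 8) = 1024/423

t=0: vr[A=0 F=0] → run A
t=1: vr[A=1024/335 C=0 F=0] → run C
t=2: vr[A=1024/335 C=1024/423 F=0] → run F
t=3: vr[A=1024/335 C=1024/423 D=1024/1991 F=1024/1991] → run D
t=4: vr[A=1024/335 C=1024/423 D=2471936/842193 F=1024/1991 H=1024/1991] → run F
t=5: vr[A=1024/335 C=1024/423 D=2471936/842193 F=2048/1991 H=1024/1991] → run H
t=6: vr[A=1024/335 C=1024/423 D=2471936/842193 F=2048/1991 H=2471936/842193] → run F
t=7: vr[A=1024/335 C=1024/423 D=2471936/842193 F=3072/1991 H=2471936/842193] → run F
t=8: vr[A=1024/335 C=1024/423 D=2471936/842193 F=4096/1991 H=2471936/842193] → run F
t=9: vr[A=1024/335 C=1024/423 D=2471936/842193 F=5120/1991 H=2471936/842193] → run C
t=10: vr[A=1024/335 C=2048/423 D=2471936/842193 F=5120/1991 H=2471936/842193] → run F
t=11: vr[A=1024/335 C=2048/423 D=2471936/842193 H=2471936/842193] → run D
t=12: vr[A=1024/335 C=2048/423 D=4510720/842193 H=2471936/842193] → run H
t=13: vr[A=1024/335 C=2048/423 D=4510720/842193 H=4510720/842193] → run A
t=14: vr[A=2048/335 C=2048/423 D=4510720/842193 H=4510720/842193] → run C
t=15: vr[A=2048/335 C=1024/141 D=4510720/842193 H=4510720/842193] → run D
t=16: vr[A=2048/335 C=1024/141 D=2183168/280731 H=4510720/842193] → run H
t=17: vr[A=2048/335 C=1024/141 D=2183168/280731] → run A
t=18: vr[A=3072/335 C=1024/141 D=2183168/280731] → run C
t=19: vr[A=3072/335 C=4096/423 D=2183168/280731] → run D
t=20: vr[A=3072/335 C=4096/423 D=8588288/842193] → run A
t=21: vr[A=4096/335 C=4096/423 D=8588288/842193] → run C
t=22: vr[A=4096/335 C=5120/423 D=8588288/842193] → run D
t=23: vr[A=4096/335 C=5120/423 D=10627072/842193] → run C
t=24: vr[A=4096/335 C=2048/141 D=10627072/842193] → run A
t=25: vr[C=2048/141 D=10627072/842193] → run D
t=26: vr[C=2048/141 D=4221952/280731] → run C
t=27: vr[C=7168/423 D=4221952/280731] → run D
t=28: vr[C=7168/423] → run C
t=29: (idle)
t=30: (idle)
t=31: (idle)
t=32: (idle)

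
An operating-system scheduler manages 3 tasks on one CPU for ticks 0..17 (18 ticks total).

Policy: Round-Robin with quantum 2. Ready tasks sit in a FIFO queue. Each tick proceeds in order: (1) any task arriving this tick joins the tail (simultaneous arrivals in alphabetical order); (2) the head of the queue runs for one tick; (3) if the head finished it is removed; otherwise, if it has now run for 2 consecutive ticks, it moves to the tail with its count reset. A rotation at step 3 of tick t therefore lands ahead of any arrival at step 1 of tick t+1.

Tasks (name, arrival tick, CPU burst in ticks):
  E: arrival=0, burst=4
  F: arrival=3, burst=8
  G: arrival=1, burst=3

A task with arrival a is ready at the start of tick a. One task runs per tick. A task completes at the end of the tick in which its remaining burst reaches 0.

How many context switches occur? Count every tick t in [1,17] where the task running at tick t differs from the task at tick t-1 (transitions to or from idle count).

t=0: queue=[E] q_used=0 → run E
t=1: queue=[E,G] q_used=1 → run E
t=2: queue=[G,E] q_used=0 → run G
t=3: queue=[G,E,F] q_used=1 → run G
t=4: queue=[E,F,G] q_used=0 → run E
t=5: queue=[E,F,G] q_used=1 → run E
t=6: queue=[F,G] q_used=0 → run F
t=7: queue=[F,G] q_used=1 → run F
t=8: queue=[G,F] q_used=0 → run G
t=9: queue=[F] q_used=0 → run F
t=10: queue=[F] q_used=1 → run F
t=11: queue=[F] q_used=0 → run F
t=12: queue=[F] q_used=1 → run F
t=13: queue=[F] q_used=0 → run F
t=14: queue=[F] q_used=1 → run F
t=15: (idle)
t=16: (idle)
t=17: (idle)

context switches = 6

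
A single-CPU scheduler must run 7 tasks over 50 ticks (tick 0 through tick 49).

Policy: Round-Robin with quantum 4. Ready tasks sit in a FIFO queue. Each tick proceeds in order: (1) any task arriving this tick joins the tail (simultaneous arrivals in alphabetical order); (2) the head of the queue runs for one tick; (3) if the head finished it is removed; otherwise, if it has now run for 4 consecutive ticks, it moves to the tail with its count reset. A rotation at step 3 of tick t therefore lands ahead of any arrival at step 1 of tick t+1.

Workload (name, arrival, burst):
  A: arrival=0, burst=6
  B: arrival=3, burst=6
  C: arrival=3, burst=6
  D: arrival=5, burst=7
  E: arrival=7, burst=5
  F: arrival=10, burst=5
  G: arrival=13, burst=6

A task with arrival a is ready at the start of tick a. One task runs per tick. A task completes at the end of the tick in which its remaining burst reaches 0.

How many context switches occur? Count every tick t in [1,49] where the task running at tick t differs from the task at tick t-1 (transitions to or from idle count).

t=0: queue=[A] q_used=0 → run A
t=1: queue=[A] q_used=1 → run A
t=2: queue=[A] q_used=2 → run A
t=3: queue=[A,B,C] q_used=3 → run A
t=4: queue=[B,C,A] q_used=0 → run B
t=5: queue=[B,C,A,D] q_used=1 → run B
t=6: queue=[B,C,A,D] q_used=2 → run B
t=7: queue=[B,C,A,D,E] q_used=3 → run B
t=8: queue=[C,A,D,E,B] q_used=0 → run C
t=9: queue=[C,A,D,E,B] q_used=1 → run C
t=10: queue=[C,A,D,E,B,F] q_used=2 → run C
t=11: queue=[C,A,D,E,B,F] q_used=3 → run C
t=12: queue=[A,D,E,B,F,C] q_used=0 → run A
t=13: queue=[A,D,E,B,F,C,G] q_used=1 → run A
t=14: queue=[D,E,B,F,C,G] q_used=0 → run D
t=15: queue=[D,E,B,F,C,G] q_used=1 → run D
t=16: queue=[D,E,B,F,C,G] q_used=2 → run D
t=17: queue=[D,E,B,F,C,G] q_used=3 → run D
t=18: queue=[E,B,F,C,G,D] q_used=0 → run E
t=19: queue=[E,B,F,C,G,D] q_used=1 → run E
t=20: queue=[E,B,F,C,G,D] q_used=2 → run E
t=21: queue=[E,B,F,C,G,D] q_used=3 → run E
t=22: queue=[B,F,C,G,D,E] q_used=0 → run B
t=23: queue=[B,F,C,G,D,E] q_used=1 → run B
t=24: queue=[F,C,G,D,E] q_used=0 → run F
t=25: queue=[F,C,G,D,E] q_used=1 → run F
t=26: queue=[F,C,G,D,E] q_used=2 → run F
t=27: queue=[F,C,G,D,E] q_used=3 → run F
t=28: queue=[C,G,D,E,F] q_used=0 → run C
t=29: queue=[C,G,D,E,F] q_used=1 → run C
t=30: queue=[G,D,E,F] q_used=0 → run G
t=31: queue=[G,D,E,F] q_used=1 → run G
t=32: queue=[G,D,E,F] q_used=2 → run G
t=33: queue=[G,D,E,F] q_used=3 → run G
t=34: queue=[D,E,F,G] q_used=0 → run D
t=35: queue=[D,E,F,G] q_used=1 → run D
t=36: queue=[D,E,F,G] q_used=2 → run D
t=37: queue=[E,F,G] q_used=0 → run E
t=38: queue=[F,G] q_used=0 → run F
t=39: queue=[G] q_used=0 → run G
t=40: queue=[G] q_used=1 → run G
t=41: (idle)
t=42: (idle)
t=43: (idle)
t=44: (idle)
t=45: (idle)
t=46: (idle)
t=47: (idle)
t=48: (idle)
t=49: (idle)

context switches = 14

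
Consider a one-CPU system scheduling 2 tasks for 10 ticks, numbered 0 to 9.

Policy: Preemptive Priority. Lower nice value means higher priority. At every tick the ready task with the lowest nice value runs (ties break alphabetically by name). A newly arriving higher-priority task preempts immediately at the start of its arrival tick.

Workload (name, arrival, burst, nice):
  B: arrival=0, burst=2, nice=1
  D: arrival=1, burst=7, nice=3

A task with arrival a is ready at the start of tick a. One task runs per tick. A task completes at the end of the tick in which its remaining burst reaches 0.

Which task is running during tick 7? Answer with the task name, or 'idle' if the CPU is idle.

t=0: ready={B} → run B
t=1: ready={B,D} → run B
t=2: ready={D} → run D
t=3: ready={D} → run D
t=4: ready={D} → run D
t=5: ready={D} → run D
t=6: ready={D} → run D
t=7: ready={D} → run D
t=8: ready={D} → run D
t=9: (idle)

running at tick 7 = D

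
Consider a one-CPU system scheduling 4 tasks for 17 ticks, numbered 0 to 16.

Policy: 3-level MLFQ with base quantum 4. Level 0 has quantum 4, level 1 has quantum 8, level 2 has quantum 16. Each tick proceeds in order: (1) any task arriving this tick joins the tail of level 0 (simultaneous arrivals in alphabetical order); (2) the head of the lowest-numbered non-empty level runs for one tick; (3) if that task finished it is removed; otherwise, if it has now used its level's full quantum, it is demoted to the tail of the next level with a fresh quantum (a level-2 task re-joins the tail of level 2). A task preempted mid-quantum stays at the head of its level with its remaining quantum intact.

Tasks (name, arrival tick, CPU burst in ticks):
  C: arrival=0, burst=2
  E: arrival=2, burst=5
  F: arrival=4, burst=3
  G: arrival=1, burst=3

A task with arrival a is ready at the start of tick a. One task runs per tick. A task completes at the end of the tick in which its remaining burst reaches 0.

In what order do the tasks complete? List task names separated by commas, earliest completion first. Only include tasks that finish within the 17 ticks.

t=0: L0/L1/L2 = C/-/- → run C
t=1: L0/L1/L2 = CG/-/- → run C
t=2: L0/L1/L2 = GE/-/- → run G
t=3: L0/L1/L2 = GE/-/- → run G
t=4: L0/L1/L2 = GEF/-/- → run G
t=5: L0/L1/L2 = EF/-/- → run E
t=6: L0/L1/L2 = EF/-/- → run E
t=7: L0/L1/L2 = EF/-/- → run E
t=8: L0/L1/L2 = EF/-/- → run E
t=9: L0/L1/L2 = F/E/- → run F
t=10: L0/L1/L2 = F/E/- → run F
t=11: L0/L1/L2 = F/E/- → run F
t=12: L0/L1/L2 = -/E/- → run E
t=13: (idle)
t=14: (idle)
t=15: (idle)
t=16: (idle)

completion order = C, G, F, E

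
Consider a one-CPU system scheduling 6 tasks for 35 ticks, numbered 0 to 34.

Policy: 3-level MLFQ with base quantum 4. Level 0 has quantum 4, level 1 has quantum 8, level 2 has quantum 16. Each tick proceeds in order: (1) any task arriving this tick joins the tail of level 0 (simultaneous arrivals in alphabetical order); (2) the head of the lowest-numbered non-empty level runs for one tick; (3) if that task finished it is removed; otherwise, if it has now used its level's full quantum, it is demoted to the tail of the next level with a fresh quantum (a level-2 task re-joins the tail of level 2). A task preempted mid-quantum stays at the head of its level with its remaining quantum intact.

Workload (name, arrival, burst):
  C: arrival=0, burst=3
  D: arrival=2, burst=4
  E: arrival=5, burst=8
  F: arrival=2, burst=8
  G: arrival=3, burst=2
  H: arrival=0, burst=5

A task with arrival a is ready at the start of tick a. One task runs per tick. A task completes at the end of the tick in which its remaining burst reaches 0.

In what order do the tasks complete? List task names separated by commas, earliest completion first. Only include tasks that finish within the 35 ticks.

t=0: L0/L1/L2 = CH/-/- → run C
t=1: L0/L1/L2 = CH/-/- → run C
t=2: L0/L1/L2 = CHDF/-/- → run C
t=3: L0/L1/L2 = HDFG/-/- → run H
t=4: L0/L1/L2 = HDFG/-/- → run H
t=5: L0/L1/L2 = HDFGE/-/- → run H
t=6: L0/L1/L2 = HDFGE/-/- → run H
t=7: L0/L1/L2 = DFGE/H/- → run D
t=8: L0/L1/L2 = DFGE/H/- → run D
t=9: L0/L1/L2 = DFGE/H/- → run D
t=10: L0/L1/L2 = DFGE/H/- → run D
t=11: L0/L1/L2 = FGE/H/- → run F
t=12: L0/L1/L2 = FGE/H/- → run F
t=13: L0/L1/L2 = FGE/H/- → run F
t=14: L0/L1/L2 = FGE/H/- → run F
t=15: L0/L1/L2 = GE/HF/- → run G
t=16: L0/L1/L2 = GE/HF/- → run G
t=17: L0/L1/L2 = E/HF/- → run E
t=18: L0/L1/L2 = E/HF/- → run E
t=19: L0/L1/L2 = E/HF/- → run E
t=20: L0/L1/L2 = E/HF/- → run E
t=21: L0/L1/L2 = -/HFE/- → run H
t=22: L0/L1/L2 = -/FE/- → run F
t=23: L0/L1/L2 = -/FE/- → run F
t=24: L0/L1/L2 = -/FE/- → run F
t=25: L0/L1/L2 = -/FE/- → run F
t=26: L0/L1/L2 = -/E/- → run E
t=27: L0/L1/L2 = -/E/- → run E
t=28: L0/L1/L2 = -/E/- → run E
t=29: L0/L1/L2 = -/E/- → run E
t=30: (idle)
t=31: (idle)
t=32: (idle)
t=33: (idle)
t=34: (idle)

completion order = C, D, G, H, F, E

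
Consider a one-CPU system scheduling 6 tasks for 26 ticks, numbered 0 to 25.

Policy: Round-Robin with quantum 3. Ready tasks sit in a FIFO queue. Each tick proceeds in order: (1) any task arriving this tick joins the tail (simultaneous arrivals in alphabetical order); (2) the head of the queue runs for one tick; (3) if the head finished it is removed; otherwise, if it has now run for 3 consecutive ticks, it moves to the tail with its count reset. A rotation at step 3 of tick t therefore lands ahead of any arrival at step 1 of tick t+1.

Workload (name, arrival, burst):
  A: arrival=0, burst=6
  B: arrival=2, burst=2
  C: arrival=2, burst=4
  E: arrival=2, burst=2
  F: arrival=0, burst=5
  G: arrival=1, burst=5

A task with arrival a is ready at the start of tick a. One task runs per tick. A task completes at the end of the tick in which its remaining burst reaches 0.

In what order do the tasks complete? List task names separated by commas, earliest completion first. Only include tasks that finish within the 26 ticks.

t=0: queue=[A,F] q_used=0 → run A
t=1: queue=[A,F,G] q_used=1 → run A
t=2: queue=[A,F,G,B,C,E] q_used=2 → run A
t=3: queue=[F,G,B,C,E,A] q_used=0 → run F
t=4: queue=[F,G,B,C,E,A] q_used=1 → run F
t=5: queue=[F,G,B,C,E,A] q_used=2 → run F
t=6: queue=[G,B,C,E,A,F] q_used=0 → run G
t=7: queue=[G,B,C,E,A,F] q_used=1 → run G
t=8: queue=[G,B,C,E,A,F] q_used=2 → run G
t=9: queue=[B,C,E,A,F,G] q_used=0 → run B
t=10: queue=[B,C,E,A,F,G] q_used=1 → run B
t=11: queue=[C,E,A,F,G] q_used=0 → run C
t=12: queue=[C,E,A,F,G] q_used=1 → run C
t=13: queue=[C,E,A,F,G] q_used=2 → run C
t=14: queue=[E,A,F,G,C] q_used=0 → run E
t=15: queue=[E,A,F,G,C] q_used=1 → run E
t=16: queue=[A,F,G,C] q_used=0 → run A
t=17: queue=[A,F,G,C] q_used=1 → run A
t=18: queue=[A,F,G,C] q_used=2 → run A
t=19: queue=[F,G,C] q_used=0 → run F
t=20: queue=[F,G,C] q_used=1 → run F
t=21: queue=[G,C] q_used=0 → run G
t=22: queue=[G,C] q_used=1 → run G
t=23: queue=[C] q_used=0 → run C
t=24: (idle)
t=25: (idle)

completion order = B, E, A, F, G, C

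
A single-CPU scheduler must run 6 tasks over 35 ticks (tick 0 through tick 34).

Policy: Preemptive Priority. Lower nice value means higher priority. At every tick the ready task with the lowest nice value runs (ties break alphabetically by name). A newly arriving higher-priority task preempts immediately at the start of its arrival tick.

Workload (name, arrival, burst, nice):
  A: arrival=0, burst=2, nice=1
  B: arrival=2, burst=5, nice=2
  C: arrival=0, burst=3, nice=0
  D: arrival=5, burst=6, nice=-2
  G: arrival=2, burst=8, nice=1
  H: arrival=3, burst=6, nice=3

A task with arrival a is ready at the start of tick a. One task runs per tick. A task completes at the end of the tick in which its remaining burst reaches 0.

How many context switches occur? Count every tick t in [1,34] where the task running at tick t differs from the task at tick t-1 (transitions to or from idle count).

context switches = 6

t=0: ready={A,C} → run C
t=1: ready={A,C} → run C
t=2: ready={A,B,C,G} → run C
t=3: ready={A,B,G,H} → run A
t=4: ready={A,B,G,H} → run A
t=5: ready={B,D,G,H} → run D
t=6: ready={B,D,G,H} → run D
t=7: ready={B,D,G,H} → run D
t=8: ready={B,D,G,H} → run D
t=9: ready={B,D,G,H} → run D
t=10: ready={B,D,G,H} → run D
t=11: ready={B,G,H} → run G
t=12: ready={B,G,H} → run G
t=13: ready={B,G,H} → run G
t=14: ready={B,G,H} → run G
t=15: ready={B,G,H} → run G
t=16: ready={B,G,H} → run G
t=17: ready={B,G,H} → run G
t=18: ready={B,G,H} → run G
t=19: ready={B,H} → run B
t=20: ready={B,H} → run B
t=21: ready={B,H} → run B
t=22: ready={B,H} → run B
t=23: ready={B,H} → run B
t=24: ready={H} → run H
t=25: ready={H} → run H
t=26: ready={H} → run H
t=27: ready={H} → run H
t=28: ready={H} → run H
t=29: ready={H} → run H
t=30: (idle)
t=31: (idle)
t=32: (idle)
t=33: (idle)
t=34: (idle)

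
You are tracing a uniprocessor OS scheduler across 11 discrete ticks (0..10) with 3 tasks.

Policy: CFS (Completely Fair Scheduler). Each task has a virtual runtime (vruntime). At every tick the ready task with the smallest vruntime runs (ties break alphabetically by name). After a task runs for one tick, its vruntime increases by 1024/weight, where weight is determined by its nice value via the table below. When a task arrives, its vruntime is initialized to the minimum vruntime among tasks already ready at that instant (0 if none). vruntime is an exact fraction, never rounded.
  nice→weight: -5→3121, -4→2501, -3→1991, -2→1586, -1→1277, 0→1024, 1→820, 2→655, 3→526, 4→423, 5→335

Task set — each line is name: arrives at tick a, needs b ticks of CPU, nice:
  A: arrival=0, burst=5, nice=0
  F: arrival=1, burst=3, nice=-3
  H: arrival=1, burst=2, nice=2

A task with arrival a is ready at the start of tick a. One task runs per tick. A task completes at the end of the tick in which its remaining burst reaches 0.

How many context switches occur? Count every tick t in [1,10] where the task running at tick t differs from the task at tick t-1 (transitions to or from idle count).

t=0: vr[A=0] → run A
t=1: vr[A=1 F=1 H=1] → run A
t=2: vr[A=2 F=1 H=1] → run F
t=3: vr[A=2 F=3015/1991 H=1] → run H
t=4: vr[A=2 F=3015/1991 H=1679/655] → run F
t=5: vr[A=2 F=4039/1991 H=1679/655] → run A
t=6: vr[A=3 F=4039/1991 H=1679/655] → run F
t=7: vr[A=3 H=1679/655] → run H
t=8: vr[A=3] → run A
t=9: vr[A=4] → run A
t=10: (idle)

context switches = 8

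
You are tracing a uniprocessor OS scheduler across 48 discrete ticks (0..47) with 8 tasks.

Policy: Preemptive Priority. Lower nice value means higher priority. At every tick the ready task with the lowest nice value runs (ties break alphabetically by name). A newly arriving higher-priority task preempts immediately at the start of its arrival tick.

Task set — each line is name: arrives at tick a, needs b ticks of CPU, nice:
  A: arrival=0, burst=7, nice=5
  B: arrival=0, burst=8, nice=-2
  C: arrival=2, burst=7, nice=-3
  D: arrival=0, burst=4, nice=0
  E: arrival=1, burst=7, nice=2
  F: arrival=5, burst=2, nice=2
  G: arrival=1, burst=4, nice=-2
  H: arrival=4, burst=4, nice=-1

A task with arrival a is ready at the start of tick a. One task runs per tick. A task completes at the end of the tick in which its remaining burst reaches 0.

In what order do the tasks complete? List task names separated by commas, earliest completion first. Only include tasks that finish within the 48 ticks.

completion order = C, B, G, H, D, E, F, A

t=0: ready={A,B,D} → run B
t=1: ready={A,B,D,E,G} → run B
t=2: ready={A,B,C,D,E,G} → run C
t=3: ready={A,B,C,D,E,G} → run C
t=4: ready={A,B,C,D,E,G,H} → run C
t=5: ready={A,B,C,D,E,F,G,H} → run C
t=6: ready={A,B,C,D,E,F,G,H} → run C
t=7: ready={A,B,C,D,E,F,G,H} → run C
t=8: ready={A,B,C,D,E,F,G,H} → run C
t=9: ready={A,B,D,E,F,G,H} → run B
t=10: ready={A,B,D,E,F,G,H} → run B
t=11: ready={A,B,D,E,F,G,H} → run B
t=12: ready={A,B,D,E,F,G,H} → run B
t=13: ready={A,B,D,E,F,G,H} → run B
t=14: ready={A,B,D,E,F,G,H} → run B
t=15: ready={A,D,E,F,G,H} → run G
t=16: ready={A,D,E,F,G,H} → run G
t=17: ready={A,D,E,F,G,H} → run G
t=18: ready={A,D,E,F,G,H} → run G
t=19: ready={A,D,E,F,H} → run H
t=20: ready={A,D,E,F,H} → run H
t=21: ready={A,D,E,F,H} → run H
t=22: ready={A,D,E,F,H} → run H
t=23: ready={A,D,E,F} → run D
t=24: ready={A,D,E,F} → run D
t=25: ready={A,D,E,F} → run D
t=26: ready={A,D,E,F} → run D
t=27: ready={A,E,F} → run E
t=28: ready={A,E,F} → run E
t=29: ready={A,E,F} → run E
t=30: ready={A,E,F} → run E
t=31: ready={A,E,F} → run E
t=32: ready={A,E,F} → run E
t=33: ready={A,E,F} → run E
t=34: ready={A,F} → run F
t=35: ready={A,F} → run F
t=36: ready={A} → run A
t=37: ready={A} → run A
t=38: ready={A} → run A
t=39: ready={A} → run A
t=40: ready={A} → run A
t=41: ready={A} → run A
t=42: ready={A} → run A
t=43: (idle)
t=44: (idle)
t=45: (idle)
t=46: (idle)
t=47: (idle)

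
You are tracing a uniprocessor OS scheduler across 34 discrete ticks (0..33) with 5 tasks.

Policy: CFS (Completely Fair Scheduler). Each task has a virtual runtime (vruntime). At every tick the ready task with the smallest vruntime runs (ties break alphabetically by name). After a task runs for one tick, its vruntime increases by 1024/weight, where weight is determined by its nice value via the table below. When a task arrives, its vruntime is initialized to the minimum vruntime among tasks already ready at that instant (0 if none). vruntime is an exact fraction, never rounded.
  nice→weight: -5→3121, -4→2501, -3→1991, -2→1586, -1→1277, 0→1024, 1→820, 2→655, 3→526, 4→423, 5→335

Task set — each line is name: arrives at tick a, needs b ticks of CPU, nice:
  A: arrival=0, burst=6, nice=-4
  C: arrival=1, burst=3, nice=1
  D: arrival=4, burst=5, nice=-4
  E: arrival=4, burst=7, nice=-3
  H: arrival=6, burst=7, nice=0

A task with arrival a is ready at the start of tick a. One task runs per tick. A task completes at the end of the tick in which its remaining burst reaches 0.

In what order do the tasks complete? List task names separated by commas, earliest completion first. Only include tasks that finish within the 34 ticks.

completion order = A, D, C, E, H

t=0: vr[A=0] → run A
t=1: vr[A=1024/2501 C=1024/2501] → run A
t=2: vr[A=2048/2501 C=1024/2501] → run C
t=3: vr[A=2048/2501 C=20736/12505] → run A
t=4: vr[A=3072/2501 C=20736/12505 D=3072/2501 E=3072/2501] → run A
t=5: vr[A=4096/2501 C=20736/12505 D=3072/2501 E=3072/2501] → run D
t=6: vr[A=4096/2501 C=20736/12505 D=4096/2501 E=3072/2501 H=3072/2501] → run E
t=7: vr[A=4096/2501 C=20736/12505 D=4096/2501 E=8677376/4979491 H=3072/2501] → run H
t=8: vr[A=4096/2501 C=20736/12505 D=4096/2501 E=8677376/4979491 H=5573/2501] → run A
t=9: vr[A=5120/2501 C=20736/12505 D=4096/2501 E=8677376/4979491 H=5573/2501] → run D
t=10: vr[A=5120/2501 C=20736/12505 D=5120/2501 E=8677376/4979491 H=5573/2501] → run C
t=11: vr[A=5120/2501 C=36352/12505 D=5120/2501 E=8677376/4979491 H=5573/2501] → run E
t=12: vr[A=5120/2501 C=36352/12505 D=5120/2501 E=11238400/4979491 H=5573/2501] → run A
t=13: vr[C=36352/12505 D=5120/2501 E=11238400/4979491 H=5573/2501] → run D
t=14: vr[C=36352/12505 D=6144/2501 E=11238400/4979491 H=5573/2501] → run H
t=15: vr[C=36352/12505 D=6144/2501 E=11238400/4979491 H=8074/2501] → run E
t=16: vr[C=36352/12505 D=6144/2501 E=13799424/4979491 H=8074/2501] → run D
t=17: vr[C=36352/12505 D=7168/2501 E=13799424/4979491 H=8074/2501] → run E
t=18: vr[C=36352/12505 D=7168/2501 E=16360448/4979491 H=8074/2501] → run D
t=19: vr[C=36352/12505 E=16360448/4979491 H=8074/2501] → run C
t=20: vr[E=16360448/4979491 H=8074/2501] → run H
t=21: vr[E=16360448/4979491 H=10575/2501] → run E
t=22: vr[E=18921472/4979491 H=10575/2501] → run E
t=23: vr[E=21482496/4979491 H=10575/2501] → run H
t=24: vr[E=21482496/4979491 H=13076/2501] → run E
t=25: vr[H=13076/2501] → run H
t=26: vr[H=15577/2501] → run H
t=27: vr[H=18078/2501] → run H
t=28: (idle)
t=29: (idle)
t=30: (idle)
t=31: (idle)
t=32: (idle)
t=33: (idle)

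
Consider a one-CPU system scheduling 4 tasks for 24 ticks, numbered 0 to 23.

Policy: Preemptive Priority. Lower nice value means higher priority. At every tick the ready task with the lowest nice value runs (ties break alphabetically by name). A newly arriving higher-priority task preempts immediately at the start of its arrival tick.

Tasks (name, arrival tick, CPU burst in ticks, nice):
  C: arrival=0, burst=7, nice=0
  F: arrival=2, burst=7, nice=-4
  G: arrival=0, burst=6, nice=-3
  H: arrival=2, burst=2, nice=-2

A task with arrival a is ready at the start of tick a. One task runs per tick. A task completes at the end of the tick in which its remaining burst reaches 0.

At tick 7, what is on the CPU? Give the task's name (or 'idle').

t=0: ready={C,G} → run G
t=1: ready={C,G} → run G
t=2: ready={C,F,G,H} → run F
t=3: ready={C,F,G,H} → run F
t=4: ready={C,F,G,H} → run F
t=5: ready={C,F,G,H} → run F
t=6: ready={C,F,G,H} → run F
t=7: ready={C,F,G,H} → run F
t=8: ready={C,F,G,H} → run F
t=9: ready={C,G,H} → run G
t=10: ready={C,G,H} → run G
t=11: ready={C,G,H} → run G
t=12: ready={C,G,H} → run G
t=13: ready={C,H} → run H
t=14: ready={C,H} → run H
t=15: ready={C} → run C
t=16: ready={C} → run C
t=17: ready={C} → run C
t=18: ready={C} → run C
t=19: ready={C} → run C
t=20: ready={C} → run C
t=21: ready={C} → run C
t=22: (idle)
t=23: (idle)

running at tick 7 = F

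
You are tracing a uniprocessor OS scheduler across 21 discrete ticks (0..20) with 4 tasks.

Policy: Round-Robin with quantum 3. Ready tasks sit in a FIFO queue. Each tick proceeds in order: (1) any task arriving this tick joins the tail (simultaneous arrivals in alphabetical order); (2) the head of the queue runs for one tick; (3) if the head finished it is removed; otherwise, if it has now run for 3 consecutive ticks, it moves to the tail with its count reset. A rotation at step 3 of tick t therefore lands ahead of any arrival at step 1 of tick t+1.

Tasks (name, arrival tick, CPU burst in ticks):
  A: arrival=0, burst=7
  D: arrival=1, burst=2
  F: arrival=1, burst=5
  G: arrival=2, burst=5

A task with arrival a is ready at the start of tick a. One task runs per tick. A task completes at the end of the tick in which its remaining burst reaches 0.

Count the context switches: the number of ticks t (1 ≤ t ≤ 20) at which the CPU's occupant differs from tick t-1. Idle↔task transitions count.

context switches = 8

t=0: queue=[A] q_used=0 → run A
t=1: queue=[A,D,F] q_used=1 → run A
t=2: queue=[A,D,F,G] q_used=2 → run A
t=3: queue=[D,F,G,A] q_used=0 → run D
t=4: queue=[D,F,G,A] q_used=1 → run D
t=5: queue=[F,G,A] q_used=0 → run F
t=6: queue=[F,G,A] q_used=1 → run F
t=7: queue=[F,G,A] q_used=2 → run F
t=8: queue=[G,A,F] q_used=0 → run G
t=9: queue=[G,A,F] q_used=1 → run G
t=10: queue=[G,A,F] q_used=2 → run G
t=11: queue=[A,F,G] q_used=0 → run A
t=12: queue=[A,F,G] q_used=1 → run A
t=13: queue=[A,F,G] q_used=2 → run A
t=14: queue=[F,G,A] q_used=0 → run F
t=15: queue=[F,G,A] q_used=1 → run F
t=16: queue=[G,A] q_used=0 → run G
t=17: queue=[G,A] q_used=1 → run G
t=18: queue=[A] q_used=0 → run A
t=19: (idle)
t=20: (idle)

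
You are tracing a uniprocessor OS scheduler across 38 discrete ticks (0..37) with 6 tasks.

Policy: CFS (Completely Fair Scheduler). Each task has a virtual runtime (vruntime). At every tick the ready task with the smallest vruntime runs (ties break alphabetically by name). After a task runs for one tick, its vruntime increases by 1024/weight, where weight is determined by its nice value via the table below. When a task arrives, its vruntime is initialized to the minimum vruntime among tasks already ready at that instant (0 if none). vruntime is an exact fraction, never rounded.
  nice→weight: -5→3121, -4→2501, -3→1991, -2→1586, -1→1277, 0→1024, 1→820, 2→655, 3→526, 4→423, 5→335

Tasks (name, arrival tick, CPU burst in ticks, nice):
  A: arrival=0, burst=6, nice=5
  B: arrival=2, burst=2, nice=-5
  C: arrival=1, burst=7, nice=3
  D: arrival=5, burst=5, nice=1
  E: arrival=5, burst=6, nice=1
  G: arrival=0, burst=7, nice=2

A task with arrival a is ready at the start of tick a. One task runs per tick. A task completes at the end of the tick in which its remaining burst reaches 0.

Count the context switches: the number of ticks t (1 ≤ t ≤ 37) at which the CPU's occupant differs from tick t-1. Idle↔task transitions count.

t=0: vr[A=0 G=0] → run A
t=1: vr[A=1024/335 C=0 G=0] → run C
t=2: vr[A=1024/335 B=0 C=512/263 G=0] → run B
t=3: vr[A=1024/335 B=1024/3121 C=512/263 G=0] → run G
t=4: vr[A=1024/335 B=1024/3121 C=512/263 G=1024/655] → run B
t=5: vr[A=1024/335 C=512/263 D=1024/655 E=1024/655 G=1024/655] → run D
t=6: vr[A=1024/335 C=512/263 D=15104/5371 E=1024/655 G=1024/655] → run E
t=7: vr[A=1024/335 C=512/263 D=15104/5371 E=15104/5371 G=1024/655] → run G
t=8: vr[A=1024/335 C=512/263 D=15104/5371 E=15104/5371 G=2048/655] → run C
t=9: vr[A=1024/335 C=1024/263 D=15104/5371 E=15104/5371 G=2048/655] → run D
t=10: vr[A=1024/335 C=1024/263 D=109056/26855 E=15104/5371 G=2048/655] → run E
t=11: vr[A=1024/335 C=1024/263 D=109056/26855 E=109056/26855 G=2048/655] → run A
t=12: vr[A=2048/335 C=1024/263 D=109056/26855 E=109056/26855 G=2048/655] → run G
t=13: vr[A=2048/335 C=1024/263 D=109056/26855 E=109056/26855 G=3072/655] → run C
t=14: vr[A=2048/335 C=1536/263 D=109056/26855 E=109056/26855 G=3072/655] → run D
t=15: vr[A=2048/335 C=1536/263 D=142592/26855 E=109056/26855 G=3072/655] → run E
t=16: vr[A=2048/335 C=1536/263 D=142592/26855 E=142592/26855 G=3072/655] → run G
t=17: vr[A=2048/335 C=1536/263 D=142592/26855 E=142592/26855 G=4096/655] → run D
t=18: vr[A=2048/335 C=1536/263 D=176128/26855 E=142592/26855 G=4096/655] → run E
t=19: vr[A=2048/335 C=1536/263 D=176128/26855 E=176128/26855 G=4096/655] → run C
t=20: vr[A=2048/335 C=2048/263 D=176128/26855 E=176128/26855 G=4096/655] → run A
t=21: vr[A=3072/335 C=2048/263 D=176128/26855 E=176128/26855 G=4096/655] → run G
t=22: vr[A=3072/335 C=2048/263 D=176128/26855 E=176128/26855 G=1024/131] → run D
t=23: vr[A=3072/335 C=2048/263 E=176128/26855 G=1024/131] → run E
t=24: vr[A=3072/335 C=2048/263 E=209664/26855 G=1024/131] → run C
t=25: vr[A=3072/335 C=2560/263 E=209664/26855 G=1024/131] → run E
t=26: vr[A=3072/335 C=2560/263 G=1024/131] → run G
t=27: vr[A=3072/335 C=2560/263 G=6144/655] → run A
t=28: vr[A=4096/335 C=2560/263 G=6144/655] → run G
t=29: vr[A=4096/335 C=2560/263] → run C
t=30: vr[A=4096/335 C=3072/263] → run C
t=31: vr[A=4096/335] → run A
t=32: vr[A=1024/67] → run A
t=33: (idle)
t=34: (idle)
t=35: (idle)
t=36: (idle)
t=37: (idle)

context switches = 31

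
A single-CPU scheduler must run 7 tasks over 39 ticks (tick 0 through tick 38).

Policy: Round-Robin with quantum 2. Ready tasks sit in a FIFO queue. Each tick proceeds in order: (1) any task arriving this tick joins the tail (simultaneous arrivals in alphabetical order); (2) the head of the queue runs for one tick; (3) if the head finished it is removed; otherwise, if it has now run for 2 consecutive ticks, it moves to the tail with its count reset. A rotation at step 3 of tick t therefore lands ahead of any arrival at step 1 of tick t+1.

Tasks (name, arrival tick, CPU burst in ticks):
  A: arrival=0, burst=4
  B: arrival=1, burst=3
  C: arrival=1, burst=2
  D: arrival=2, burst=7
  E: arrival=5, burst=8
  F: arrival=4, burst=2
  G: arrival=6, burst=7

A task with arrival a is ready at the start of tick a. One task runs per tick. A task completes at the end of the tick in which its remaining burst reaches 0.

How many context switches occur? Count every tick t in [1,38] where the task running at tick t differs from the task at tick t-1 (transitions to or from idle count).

context switches = 18

t=0: queue=[A] q_used=0 → run A
t=1: queue=[A,B,C] q_used=1 → run A
t=2: queue=[B,C,A,D] q_used=0 → run B
t=3: queue=[B,C,A,D] q_used=1 → run B
t=4: queue=[C,A,D,B,F] q_used=0 → run C
t=5: queue=[C,A,D,B,F,E] q_used=1 → run C
t=6: queue=[A,D,B,F,E,G] q_used=0 → run A
t=7: queue=[A,D,B,F,E,G] q_used=1 → run A
t=8: queue=[D,B,F,E,G] q_used=0 → run D
t=9: queue=[D,B,F,E,G] q_used=1 → run D
t=10: queue=[B,F,E,G,D] q_used=0 → run B
t=11: queue=[F,E,G,D] q_used=0 → run F
t=12: queue=[F,E,G,D] q_used=1 → run F
t=13: queue=[E,G,D] q_used=0 → run E
t=14: queue=[E,G,D] q_used=1 → run E
t=15: queue=[G,D,E] q_used=0 → run G
t=16: queue=[G,D,E] q_used=1 → run G
t=17: queue=[D,E,G] q_used=0 → run D
t=18: queue=[D,E,G] q_used=1 → run D
t=19: queue=[E,G,D] q_used=0 → run E
t=20: queue=[E,G,D] q_used=1 → run E
t=21: queue=[G,D,E] q_used=0 → run G
t=22: queue=[G,D,E] q_used=1 → run G
t=23: queue=[D,E,G] q_used=0 → run D
t=24: queue=[D,E,G] q_used=1 → run D
t=25: queue=[E,G,D] q_used=0 → run E
t=26: queue=[E,G,D] q_used=1 → run E
t=27: queue=[G,D,E] q_used=0 → run G
t=28: queue=[G,D,E] q_used=1 → run G
t=29: queue=[D,E,G] q_used=0 → run D
t=30: queue=[E,G] q_used=0 → run E
t=31: queue=[E,G] q_used=1 → run E
t=32: queue=[G] q_used=0 → run G
t=33: (idle)
t=34: (idle)
t=35: (idle)
t=36: (idle)
t=37: (idle)
t=38: (idle)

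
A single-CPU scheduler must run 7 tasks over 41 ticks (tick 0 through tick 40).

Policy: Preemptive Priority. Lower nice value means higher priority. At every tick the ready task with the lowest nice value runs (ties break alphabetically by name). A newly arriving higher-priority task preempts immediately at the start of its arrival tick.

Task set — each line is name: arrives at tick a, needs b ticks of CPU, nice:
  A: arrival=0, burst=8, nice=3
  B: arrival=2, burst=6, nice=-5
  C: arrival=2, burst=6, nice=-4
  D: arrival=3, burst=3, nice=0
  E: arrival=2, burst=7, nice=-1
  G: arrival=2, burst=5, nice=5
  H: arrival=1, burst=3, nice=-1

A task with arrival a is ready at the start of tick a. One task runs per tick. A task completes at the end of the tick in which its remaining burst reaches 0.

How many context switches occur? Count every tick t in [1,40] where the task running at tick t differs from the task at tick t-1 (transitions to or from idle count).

context switches = 9

t=0: ready={A} → run A
t=1: ready={A,H} → run H
t=2: ready={A,B,C,E,G,H} → run B
t=3: ready={A,B,C,D,E,G,H} → run B
t=4: ready={A,B,C,D,E,G,H} → run B
t=5: ready={A,B,C,D,E,G,H} → run B
t=6: ready={A,B,C,D,E,G,H} → run B
t=7: ready={A,B,C,D,E,G,H} → run B
t=8: ready={A,C,D,E,G,H} → run C
t=9: ready={A,C,D,E,G,H} → run C
t=10: ready={A,C,D,E,G,H} → run C
t=11: ready={A,C,D,E,G,H} → run C
t=12: ready={A,C,D,E,G,H} → run C
t=13: ready={A,C,D,E,G,H} → run C
t=14: ready={A,D,E,G,H} → run E
t=15: ready={A,D,E,G,H} → run E
t=16: ready={A,D,E,G,H} → run E
t=17: ready={A,D,E,G,H} → run E
t=18: ready={A,D,E,G,H} → run E
t=19: ready={A,D,E,G,H} → run E
t=20: ready={A,D,E,G,H} → run E
t=21: ready={A,D,G,H} → run H
t=22: ready={A,D,G,H} → run H
t=23: ready={A,D,G} → run D
t=24: ready={A,D,G} → run D
t=25: ready={A,D,G} → run D
t=26: ready={A,G} → run A
t=27: ready={A,G} → run A
t=28: ready={A,G} → run A
t=29: ready={A,G} → run A
t=30: ready={A,G} → run A
t=31: ready={A,G} → run A
t=32: ready={A,G} → run A
t=33: ready={G} → run G
t=34: ready={G} → run G
t=35: ready={G} → run G
t=36: ready={G} → run G
t=37: ready={G} → run G
t=38: (idle)
t=39: (idle)
t=40: (idle)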